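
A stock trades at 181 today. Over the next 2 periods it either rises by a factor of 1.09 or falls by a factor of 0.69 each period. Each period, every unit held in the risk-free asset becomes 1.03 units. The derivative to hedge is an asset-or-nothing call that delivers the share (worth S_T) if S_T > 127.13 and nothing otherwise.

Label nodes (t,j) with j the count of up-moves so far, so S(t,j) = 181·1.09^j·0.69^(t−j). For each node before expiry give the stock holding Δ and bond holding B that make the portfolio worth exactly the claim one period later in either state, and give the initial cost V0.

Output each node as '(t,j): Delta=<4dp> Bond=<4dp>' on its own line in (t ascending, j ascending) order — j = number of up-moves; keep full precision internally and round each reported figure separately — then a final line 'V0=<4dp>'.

Risk-neutral probability p* = (R−d)/(u−d) = (1.03−0.69)/(1.09−0.69) = 0.8500.
Terminal payoffs: V(2,0)=0.0000, V(2,1)=136.1301, V(2,2)=215.0461
Node (1,0) S=124.8900: V=(p*·136.1301+(1−p*)·0.0000)/1.03=112.3404; Δ=(136.1301−0.0000)/(136.1301−86.1741)=2.7250; B=V−Δ·S=-227.9849
Node (1,1) S=197.2900: V=(p*·215.0461+(1−p*)·136.1301)/1.03=197.2900; Δ=(215.0461−136.1301)/(215.0461−136.1301)=1.0000; B=V−Δ·S=0.0000
Node (0,0) S=181.0000: V=(p*·197.2900+(1−p*)·112.3404)/1.03=179.1724; Δ=(197.2900−112.3404)/(197.2900−124.8900)=1.1733; B=V−Δ·S=-33.2017
Root portfolio cost Δ·181+B reproduces V0=179.1724.

(0,0): Delta=1.1733 Bond=-33.2017
(1,0): Delta=2.7250 Bond=-227.9849
(1,1): Delta=1.0000 Bond=0.0000
V0=179.1724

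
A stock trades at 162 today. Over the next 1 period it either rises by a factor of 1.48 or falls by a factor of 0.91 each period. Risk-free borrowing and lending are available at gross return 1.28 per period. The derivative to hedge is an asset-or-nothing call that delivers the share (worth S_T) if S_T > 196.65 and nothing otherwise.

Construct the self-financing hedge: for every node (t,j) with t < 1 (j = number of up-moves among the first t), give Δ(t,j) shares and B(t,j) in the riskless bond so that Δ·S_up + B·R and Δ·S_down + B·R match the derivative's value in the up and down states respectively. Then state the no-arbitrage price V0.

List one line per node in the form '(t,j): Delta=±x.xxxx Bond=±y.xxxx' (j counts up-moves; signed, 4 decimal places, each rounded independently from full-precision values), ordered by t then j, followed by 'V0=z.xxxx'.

(0,0): Delta=2.5965 Bond=-299.0428
V0=121.5888

Risk-neutral probability p* = (R−d)/(u−d) = (1.28−0.91)/(1.48−0.91) = 0.6491.
Terminal values V(1,·): V(1,0)=0.0000, V(1,1)=239.7600
  t=0,j=0: stock 162.0000 → up 239.7600 (V=239.7600), down 147.4200 (V=0.0000). Price 121.5888; hedge Δ=2.5965, bond B=-299.0428.
Check: Δ(0,0)·S0 + B(0,0) = 121.5888 = V0.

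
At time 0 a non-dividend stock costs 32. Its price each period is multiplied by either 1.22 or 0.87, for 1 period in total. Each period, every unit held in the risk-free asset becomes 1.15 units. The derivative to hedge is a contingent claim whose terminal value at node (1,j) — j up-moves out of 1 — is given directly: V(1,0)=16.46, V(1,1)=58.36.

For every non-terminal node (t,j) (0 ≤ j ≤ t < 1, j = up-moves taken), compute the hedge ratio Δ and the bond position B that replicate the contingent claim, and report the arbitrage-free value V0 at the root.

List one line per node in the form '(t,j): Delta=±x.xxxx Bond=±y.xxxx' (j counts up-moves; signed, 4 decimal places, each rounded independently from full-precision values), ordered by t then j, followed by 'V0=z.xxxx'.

The replicating-portfolio and risk-neutral prices coincide; use p* = (1.15−0.87)/(1.22−0.87) = 0.8000 for the latter.
Terminal payoffs: V(1,0)=16.4600, V(1,1)=58.3600
(0,0): S=32.0000. Δ = (V_up−V_dn)/(S_up−S_dn) = (58.3600−16.4600)/(39.0400−27.8400) = 3.7411. V = [p*·58.3600 + (1−p*)·16.4600]/1.15 = 43.4609. B = V − Δ·S = -76.2534.
Self-financing check: at every node Δ·S+B equals the discounted successor values.

(0,0): Delta=3.7411 Bond=-76.2534
V0=43.4609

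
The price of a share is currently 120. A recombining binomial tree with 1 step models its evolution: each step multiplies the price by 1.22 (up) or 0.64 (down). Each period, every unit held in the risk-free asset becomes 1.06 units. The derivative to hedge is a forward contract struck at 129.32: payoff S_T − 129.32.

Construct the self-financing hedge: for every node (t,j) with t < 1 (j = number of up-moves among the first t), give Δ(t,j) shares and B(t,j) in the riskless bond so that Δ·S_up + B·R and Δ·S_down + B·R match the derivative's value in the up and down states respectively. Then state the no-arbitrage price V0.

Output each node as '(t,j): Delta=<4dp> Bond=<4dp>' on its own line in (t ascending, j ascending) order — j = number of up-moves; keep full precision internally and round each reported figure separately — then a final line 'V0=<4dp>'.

Risk-neutral probability p* = (R−d)/(u−d) = (1.06−0.64)/(1.22−0.64) = 0.7241.
Payoff layer (t=1): V(1,0)=-52.5200, V(1,1)=17.0800
(0,0): S=120.0000. Δ = (V_up−V_dn)/(S_up−S_dn) = (17.0800−-52.5200)/(146.4000−76.8000) = 1.0000. V = [p*·17.0800 + (1−p*)·-52.5200]/1.06 = -2.0000. B = V − Δ·S = -122.0000.
The time-0 hedge costs -2.0000, which is the no-arbitrage price.

(0,0): Delta=1.0000 Bond=-122.0000
V0=-2.0000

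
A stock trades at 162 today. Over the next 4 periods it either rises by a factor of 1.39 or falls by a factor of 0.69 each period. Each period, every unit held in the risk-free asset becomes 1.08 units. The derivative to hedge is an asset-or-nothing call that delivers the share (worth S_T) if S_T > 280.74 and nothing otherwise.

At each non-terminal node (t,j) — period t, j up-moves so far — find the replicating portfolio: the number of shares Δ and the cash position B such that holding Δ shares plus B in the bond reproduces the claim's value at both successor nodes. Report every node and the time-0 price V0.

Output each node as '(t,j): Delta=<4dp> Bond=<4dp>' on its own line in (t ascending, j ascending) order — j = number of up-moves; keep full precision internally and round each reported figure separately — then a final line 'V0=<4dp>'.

Risk-neutral probability p* = (R−d)/(u−d) = (1.08−0.69)/(1.39−0.69) = 0.5571.
Terminal values V(4,·): V(4,0)=0.0000, V(4,1)=0.0000, V(4,2)=0.0000, V(4,3)=300.1985, V(4,4)=604.7477
  t=3,j=0: stock 53.2185 → up 73.9737 (V=0.0000), down 36.7207 (V=0.0000). Price 0.0000; hedge Δ=0.0000, bond B=0.0000.
  t=3,j=1: stock 107.2082 → up 149.0194 (V=0.0000), down 73.9737 (V=0.0000). Price 0.0000; hedge Δ=0.0000, bond B=0.0000.
  t=3,j=2: stock 215.9701 → up 300.1985 (V=300.1985), down 149.0194 (V=0.0000). Price 154.8643; hedge Δ=1.9857, bond B=-273.9907.
  t=3,j=3: stock 435.0703 → up 604.7477 (V=604.7477), down 300.1985 (V=300.1985). Price 435.0703; hedge Δ=1.0000, bond B=0.0000.
  t=2,j=0: stock 77.1282 → up 107.2082 (V=0.0000), down 53.2185 (V=0.0000). Price 0.0000; hedge Δ=0.0000, bond B=0.0000.
  t=2,j=1: stock 155.3742 → up 215.9701 (V=154.8643), down 107.2082 (V=0.0000). Price 79.8903; hedge Δ=1.4239, bond B=-141.3444.
  t=2,j=2: stock 313.0002 → up 435.0703 (V=435.0703), down 215.9701 (V=154.8643). Price 287.9436; hedge Δ=1.2789, bond B=-112.3507.
  t=1,j=0: stock 111.7800 → up 155.3742 (V=79.8903), down 77.1282 (V=0.0000). Price 41.2133; hedge Δ=1.0210, bond B=-72.9158.
  t=1,j=1: stock 225.1800 → up 313.0002 (V=287.9436), down 155.3742 (V=79.8903). Price 181.3016; hedge Δ=1.3199, bond B=-115.9174.
  t=0,j=0: stock 162.0000 → up 225.1800 (V=181.3016), down 111.7800 (V=41.2133). Price 110.4282; hedge Δ=1.2353, bond B=-89.6980.
Each (Δ,B) replicates both successor values, so the strategy is self-financing and V0 is arbitrage-free.

(0,0): Delta=1.2353 Bond=-89.6980
(1,0): Delta=1.0210 Bond=-72.9158
(1,1): Delta=1.3199 Bond=-115.9174
(2,0): Delta=0.0000 Bond=0.0000
(2,1): Delta=1.4239 Bond=-141.3444
(2,2): Delta=1.2789 Bond=-112.3507
(3,0): Delta=0.0000 Bond=0.0000
(3,1): Delta=0.0000 Bond=0.0000
(3,2): Delta=1.9857 Bond=-273.9907
(3,3): Delta=1.0000 Bond=0.0000
V0=110.4282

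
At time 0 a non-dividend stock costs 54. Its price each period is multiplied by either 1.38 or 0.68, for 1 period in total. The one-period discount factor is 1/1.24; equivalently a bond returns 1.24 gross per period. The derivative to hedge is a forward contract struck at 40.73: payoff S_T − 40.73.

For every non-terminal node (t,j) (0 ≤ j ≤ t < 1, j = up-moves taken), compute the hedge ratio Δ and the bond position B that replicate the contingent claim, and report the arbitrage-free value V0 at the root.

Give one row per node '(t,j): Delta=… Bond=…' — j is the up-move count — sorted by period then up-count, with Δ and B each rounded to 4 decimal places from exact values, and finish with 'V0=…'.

(0,0): Delta=1.0000 Bond=-32.8468
V0=21.1532

No-arbitrage ⇒ martingale measure with p* = (R−d)/(u−d) = 0.8000.
Terminal payoffs: V(1,0)=-4.0100, V(1,1)=33.7900
Node (0,0) S=54.0000: V=(p*·33.7900+(1−p*)·-4.0100)/1.24=21.1532; Δ=(33.7900−-4.0100)/(74.5200−36.7200)=1.0000; B=V−Δ·S=-32.8468
Self-financing check: at every node Δ·S+B equals the discounted successor values.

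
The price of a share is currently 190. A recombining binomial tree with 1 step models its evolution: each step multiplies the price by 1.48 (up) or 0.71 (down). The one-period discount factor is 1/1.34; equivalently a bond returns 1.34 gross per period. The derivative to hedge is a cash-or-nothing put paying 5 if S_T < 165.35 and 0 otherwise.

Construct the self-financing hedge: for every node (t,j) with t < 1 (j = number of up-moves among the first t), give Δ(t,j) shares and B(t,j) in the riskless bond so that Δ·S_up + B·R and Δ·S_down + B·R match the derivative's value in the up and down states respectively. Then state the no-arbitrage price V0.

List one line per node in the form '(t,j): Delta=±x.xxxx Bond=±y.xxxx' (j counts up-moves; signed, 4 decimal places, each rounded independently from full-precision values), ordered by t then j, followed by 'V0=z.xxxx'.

(0,0): Delta=-0.0342 Bond=7.1719
V0=0.6784

Since d<R<u, set p* = (R−d)/(u−d) = 0.8182; price each node as the discounted p*-expectation of its children.
Terminal payoffs: V(1,0)=5.0000, V(1,1)=0.0000
Node (0,0) S=190.0000: V=(p*·0.0000+(1−p*)·5.0000)/1.34=0.6784; Δ=(0.0000−5.0000)/(281.2000−134.9000)=-0.0342; B=V−Δ·S=7.1719
Self-financing check: at every node Δ·S+B equals the discounted successor values.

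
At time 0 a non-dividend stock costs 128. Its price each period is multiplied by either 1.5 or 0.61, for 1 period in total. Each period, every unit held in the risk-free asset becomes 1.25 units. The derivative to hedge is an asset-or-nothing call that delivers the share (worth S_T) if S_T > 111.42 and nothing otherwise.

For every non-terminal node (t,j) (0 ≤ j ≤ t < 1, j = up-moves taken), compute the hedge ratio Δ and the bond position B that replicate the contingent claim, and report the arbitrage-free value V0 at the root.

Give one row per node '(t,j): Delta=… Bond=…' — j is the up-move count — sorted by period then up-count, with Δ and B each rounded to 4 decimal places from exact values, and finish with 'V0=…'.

The replicating-portfolio and risk-neutral prices coincide; use p* = (1.25−0.61)/(1.5−0.61) = 0.7191 for the latter.
Payoff layer (t=1): V(1,0)=0.0000, V(1,1)=192.0000
  t=0,j=0: stock 128.0000 → up 192.0000 (V=192.0000), down 78.0800 (V=0.0000). Price 110.4539; hedge Δ=1.6854, bond B=-105.2764.
Check: Δ(0,0)·S0 + B(0,0) = 110.4539 = V0.

(0,0): Delta=1.6854 Bond=-105.2764
V0=110.4539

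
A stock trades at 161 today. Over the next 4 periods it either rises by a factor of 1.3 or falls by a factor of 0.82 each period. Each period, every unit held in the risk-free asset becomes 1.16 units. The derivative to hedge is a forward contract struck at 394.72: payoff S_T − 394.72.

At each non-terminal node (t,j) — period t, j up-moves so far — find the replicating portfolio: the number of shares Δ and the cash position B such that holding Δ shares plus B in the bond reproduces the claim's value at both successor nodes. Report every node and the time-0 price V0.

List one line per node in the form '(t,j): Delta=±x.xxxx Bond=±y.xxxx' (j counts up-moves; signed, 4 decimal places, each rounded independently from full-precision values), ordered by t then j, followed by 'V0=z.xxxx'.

No-arbitrage ⇒ martingale measure with p* = (R−d)/(u−d) = 0.7083.
Terminal values V(4,·): V(4,0)=-321.9284, V(4,1)=-279.3187, V(4,2)=-211.7667, V(4,3)=-104.6721, V(4,4)=65.1121
  t=3,j=0: stock 88.7702 → up 115.4013 (V=-279.3187), down 72.7916 (V=-321.9284). Price -251.5056; hedge Δ=1.0000, bond B=-340.2759.
  t=3,j=1: stock 140.7333 → up 182.9533 (V=-211.7667), down 115.4013 (V=-279.3187). Price -199.5425; hedge Δ=1.0000, bond B=-340.2759.
  t=3,j=2: stock 223.1138 → up 290.0479 (V=-104.6721), down 182.9533 (V=-211.7667). Price -117.1621; hedge Δ=1.0000, bond B=-340.2759.
  t=3,j=3: stock 353.7170 → up 459.8321 (V=65.1121), down 290.0479 (V=-104.6721). Price 13.4411; hedge Δ=1.0000, bond B=-340.2759.
  t=2,j=0: stock 108.2564 → up 140.7333 (V=-199.5425), down 88.7702 (V=-251.5056). Price -185.0849; hedge Δ=1.0000, bond B=-293.3413.
  t=2,j=1: stock 171.6260 → up 223.1138 (V=-117.1621), down 140.7333 (V=-199.5425). Price -121.7153; hedge Δ=1.0000, bond B=-293.3413.
  t=2,j=2: stock 272.0900 → up 353.7170 (V=13.4411), down 223.1138 (V=-117.1621). Price -21.2513; hedge Δ=1.0000, bond B=-293.3413.
  t=1,j=0: stock 132.0200 → up 171.6260 (V=-121.7153), down 108.2564 (V=-185.0849). Price -120.8604; hedge Δ=1.0000, bond B=-252.8804.
  t=1,j=1: stock 209.3000 → up 272.0900 (V=-21.2513), down 171.6260 (V=-121.7153). Price -43.5804; hedge Δ=1.0000, bond B=-252.8804.
  t=0,j=0: stock 161.0000 → up 209.3000 (V=-43.5804), down 132.0200 (V=-120.8604). Price -57.0003; hedge Δ=1.0000, bond B=-218.0003.
Self-financing check: at every node Δ·S+B equals the discounted successor values.

(0,0): Delta=1.0000 Bond=-218.0003
(1,0): Delta=1.0000 Bond=-252.8804
(1,1): Delta=1.0000 Bond=-252.8804
(2,0): Delta=1.0000 Bond=-293.3413
(2,1): Delta=1.0000 Bond=-293.3413
(2,2): Delta=1.0000 Bond=-293.3413
(3,0): Delta=1.0000 Bond=-340.2759
(3,1): Delta=1.0000 Bond=-340.2759
(3,2): Delta=1.0000 Bond=-340.2759
(3,3): Delta=1.0000 Bond=-340.2759
V0=-57.0003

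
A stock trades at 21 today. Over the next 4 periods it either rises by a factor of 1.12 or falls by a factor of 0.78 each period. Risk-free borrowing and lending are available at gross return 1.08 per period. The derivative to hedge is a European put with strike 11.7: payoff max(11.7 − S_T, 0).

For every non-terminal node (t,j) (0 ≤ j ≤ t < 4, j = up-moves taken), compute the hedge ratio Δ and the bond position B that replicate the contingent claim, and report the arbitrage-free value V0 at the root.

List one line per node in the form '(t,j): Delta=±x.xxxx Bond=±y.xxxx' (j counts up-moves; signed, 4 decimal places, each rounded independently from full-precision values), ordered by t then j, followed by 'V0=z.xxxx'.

Under the risk-neutral measure, an up-move has probability p* = (R−d)/(u−d) = 0.8824 and values discount at R = 1.08.
Terminal values V(4,·): V(4,0)=3.9268, V(4,1)=0.5385, V(4,2)=0.0000, V(4,3)=0.0000, V(4,4)=0.0000
  t=3,j=0: stock 9.9656 → up 11.1615 (V=0.5385), down 7.7732 (V=3.9268). Price 0.8677; hedge Δ=-1.0000, bond B=10.8333.
  t=3,j=1: stock 14.3096 → up 16.0267 (V=0.0000), down 11.1615 (V=0.5385). Price 0.0587; hedge Δ=-0.1107, bond B=1.6426.
  t=3,j=2: stock 20.5471 → up 23.0127 (V=0.0000), down 16.0267 (V=0.0000). Price 0.0000; hedge Δ=0.0000, bond B=0.0000.
  t=3,j=3: stock 29.5035 → up 33.0439 (V=0.0000), down 23.0127 (V=0.0000). Price 0.0000; hedge Δ=0.0000, bond B=0.0000.
  t=2,j=0: stock 12.7764 → up 14.3096 (V=0.0587), down 9.9656 (V=0.8677). Price 0.1425; hedge Δ=-0.1863, bond B=2.5221.
  t=2,j=1: stock 18.3456 → up 20.5471 (V=0.0000), down 14.3096 (V=0.0587). Price 0.0064; hedge Δ=-0.0094, bond B=0.1789.
  t=2,j=2: stock 26.3424 → up 29.5035 (V=0.0000), down 20.5471 (V=0.0000). Price 0.0000; hedge Δ=0.0000, bond B=0.0000.
  t=1,j=0: stock 16.3800 → up 18.3456 (V=0.0064), down 12.7764 (V=0.1425). Price 0.0207; hedge Δ=-0.0244, bond B=0.4209.
  t=1,j=1: stock 23.5200 → up 26.3424 (V=0.0000), down 18.3456 (V=0.0064). Price 0.0007; hedge Δ=-0.0008, bond B=0.0195.
  t=0,j=0: stock 21.0000 → up 23.5200 (V=0.0007), down 16.3800 (V=0.0207). Price 0.0028; hedge Δ=-0.0028, bond B=0.0618.
Root portfolio cost Δ·21+B reproduces V0=0.0028.

(0,0): Delta=-0.0028 Bond=0.0618
(1,0): Delta=-0.0244 Bond=0.4209
(1,1): Delta=-0.0008 Bond=0.0195
(2,0): Delta=-0.1863 Bond=2.5221
(2,1): Delta=-0.0094 Bond=0.1789
(2,2): Delta=0.0000 Bond=0.0000
(3,0): Delta=-1.0000 Bond=10.8333
(3,1): Delta=-0.1107 Bond=1.6426
(3,2): Delta=0.0000 Bond=0.0000
(3,3): Delta=0.0000 Bond=0.0000
V0=0.0028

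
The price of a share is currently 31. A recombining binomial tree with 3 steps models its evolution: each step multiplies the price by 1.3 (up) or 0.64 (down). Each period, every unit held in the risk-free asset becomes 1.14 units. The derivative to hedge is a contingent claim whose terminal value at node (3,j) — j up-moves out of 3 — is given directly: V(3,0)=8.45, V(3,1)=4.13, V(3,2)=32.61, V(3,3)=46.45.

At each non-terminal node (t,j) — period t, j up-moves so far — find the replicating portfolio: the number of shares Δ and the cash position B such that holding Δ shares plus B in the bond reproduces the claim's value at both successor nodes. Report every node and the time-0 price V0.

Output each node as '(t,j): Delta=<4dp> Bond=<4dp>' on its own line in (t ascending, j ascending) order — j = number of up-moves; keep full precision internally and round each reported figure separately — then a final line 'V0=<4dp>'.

(0,0): Delta=0.6826 Bond=2.1120
(1,0): Delta=1.3752 Bond=-11.3336
(1,1): Delta=0.5735 Bond=6.8049
(2,0): Delta=-0.5155 Bond=11.0869
(2,1): Delta=1.6731 Bond=-20.6026
(2,2): Delta=0.4003 Bond=16.8328
V0=23.2725

Risk-neutral probability p* = (R−d)/(u−d) = (1.14−0.64)/(1.3−0.64) = 0.7576.
Payoff layer (t=3): V(3,0)=8.4500, V(3,1)=4.1300, V(3,2)=32.6100, V(3,3)=46.4500
  t=2,j=0: stock 12.6976 → up 16.5069 (V=4.1300), down 8.1265 (V=8.4500). Price 4.5415; hedge Δ=-0.5155, bond B=11.0869.
  t=2,j=1: stock 25.7920 → up 33.5296 (V=32.6100), down 16.5069 (V=4.1300). Price 22.5489; hedge Δ=1.6731, bond B=-20.6026.
  t=2,j=2: stock 52.3900 → up 68.1070 (V=46.4500), down 33.5296 (V=32.6100). Price 37.8025; hedge Δ=0.4003, bond B=16.8328.
  t=1,j=0: stock 19.8400 → up 25.7920 (V=22.5489), down 12.6976 (V=4.5415). Price 15.9504; hedge Δ=1.3752, bond B=-11.3336.
  t=1,j=1: stock 40.3000 → up 52.3900 (V=37.8025), down 25.7920 (V=22.5489). Price 29.9164; hedge Δ=0.5735, bond B=6.8049.
  t=0,j=0: stock 31.0000 → up 40.3000 (V=29.9164), down 19.8400 (V=15.9504). Price 23.2725; hedge Δ=0.6826, bond B=2.1120.
Check: Δ(0,0)·S0 + B(0,0) = 23.2725 = V0.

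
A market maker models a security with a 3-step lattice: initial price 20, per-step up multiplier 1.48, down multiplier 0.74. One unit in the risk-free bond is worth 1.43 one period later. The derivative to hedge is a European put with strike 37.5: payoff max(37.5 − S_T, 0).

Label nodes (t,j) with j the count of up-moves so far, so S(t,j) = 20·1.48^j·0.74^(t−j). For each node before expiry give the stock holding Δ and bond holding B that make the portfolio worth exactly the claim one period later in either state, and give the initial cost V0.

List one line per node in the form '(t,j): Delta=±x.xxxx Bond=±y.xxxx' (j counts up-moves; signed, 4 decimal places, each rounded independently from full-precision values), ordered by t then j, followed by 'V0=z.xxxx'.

(0,0): Delta=-0.2147 Bond=4.6965
(1,0): Delta=-1.0000 Bond=18.3383
(1,1): Delta=-0.1863 Bond=5.8737
(2,0): Delta=-1.0000 Bond=26.2238
(2,1): Delta=-1.0000 Bond=26.2238
(2,2): Delta=-0.1568 Bond=7.1078
V0=0.4024

Under the risk-neutral measure, an up-move has probability p* = (R−d)/(u−d) = 0.9324 and values discount at R = 1.43.
Payoff layer (t=3): V(3,0)=29.3955, V(3,1)=21.2910, V(3,2)=5.0821, V(3,3)=0.0000
Node (2,0) S=10.9520: V=(p*·21.2910+(1−p*)·29.3955)/1.43=15.2718; Δ=(21.2910−29.3955)/(16.2090−8.1045)=-1.0000; B=V−Δ·S=26.2238
Node (2,1) S=21.9040: V=(p*·5.0821+(1−p*)·21.2910)/1.43=4.3198; Δ=(5.0821−21.2910)/(32.4179−16.2090)=-1.0000; B=V−Δ·S=26.2238
Node (2,2) S=43.8080: V=(p*·0.0000+(1−p*)·5.0821)/1.43=0.2401; Δ=(0.0000−5.0821)/(64.8358−32.4179)=-0.1568; B=V−Δ·S=7.1078
Node (1,0) S=14.8000: V=(p*·4.3198+(1−p*)·15.2718)/1.43=3.5383; Δ=(4.3198−15.2718)/(21.9040−10.9520)=-1.0000; B=V−Δ·S=18.3383
Node (1,1) S=29.6000: V=(p*·0.2401+(1−p*)·4.3198)/1.43=0.3607; Δ=(0.2401−4.3198)/(43.8080−21.9040)=-0.1863; B=V−Δ·S=5.8737
Node (0,0) S=20.0000: V=(p*·0.3607+(1−p*)·3.5383)/1.43=0.4024; Δ=(0.3607−3.5383)/(29.6000−14.8000)=-0.2147; B=V−Δ·S=4.6965
Self-financing check: at every node Δ·S+B equals the discounted successor values.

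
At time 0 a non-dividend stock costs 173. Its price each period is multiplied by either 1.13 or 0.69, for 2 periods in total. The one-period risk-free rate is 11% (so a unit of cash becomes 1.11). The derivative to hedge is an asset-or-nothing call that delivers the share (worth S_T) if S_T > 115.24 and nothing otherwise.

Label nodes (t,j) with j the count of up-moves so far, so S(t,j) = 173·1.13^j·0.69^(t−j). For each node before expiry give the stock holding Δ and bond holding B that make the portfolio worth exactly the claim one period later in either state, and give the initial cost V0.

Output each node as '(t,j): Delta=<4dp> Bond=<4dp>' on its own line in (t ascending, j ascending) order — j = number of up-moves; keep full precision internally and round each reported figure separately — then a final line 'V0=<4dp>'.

(0,0): Delta=1.0443 Bond=-7.8037
(1,0): Delta=2.5682 Bond=-190.5667
(1,1): Delta=1.0000 Bond=0.0000
V0=172.8619

Since d<R<u, set p* = (R−d)/(u−d) = 0.9545; price each node as the discounted p*-expectation of its children.
At expiry t=2: V(2,0)=0.0000, V(2,1)=134.8881, V(2,2)=220.9037
Node (1,0) S=119.3700: V=(p*·134.8881+(1−p*)·0.0000)/1.11=115.9971; Δ=(134.8881−0.0000)/(134.8881−82.3653)=2.5682; B=V−Δ·S=-190.5667
Node (1,1) S=195.4900: V=(p*·220.9037+(1−p*)·134.8881)/1.11=195.4900; Δ=(220.9037−134.8881)/(220.9037−134.8881)=1.0000; B=V−Δ·S=0.0000
Node (0,0) S=173.0000: V=(p*·195.4900+(1−p*)·115.9971)/1.11=172.8619; Δ=(195.4900−115.9971)/(195.4900−119.3700)=1.0443; B=V−Δ·S=-7.8037
Self-financing check: at every node Δ·S+B equals the discounted successor values.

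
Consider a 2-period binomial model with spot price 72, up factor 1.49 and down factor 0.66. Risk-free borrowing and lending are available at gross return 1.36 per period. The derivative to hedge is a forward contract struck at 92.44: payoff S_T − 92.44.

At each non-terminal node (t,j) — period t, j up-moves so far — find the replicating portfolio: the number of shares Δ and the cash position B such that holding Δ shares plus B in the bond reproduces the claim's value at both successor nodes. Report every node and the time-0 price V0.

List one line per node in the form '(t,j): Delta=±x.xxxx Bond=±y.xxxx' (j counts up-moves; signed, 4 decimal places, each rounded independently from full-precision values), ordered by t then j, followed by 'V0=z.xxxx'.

(0,0): Delta=1.0000 Bond=-49.9784
(1,0): Delta=1.0000 Bond=-67.9706
(1,1): Delta=1.0000 Bond=-67.9706
V0=22.0216

The replicating-portfolio and risk-neutral prices coincide; use p* = (1.36−0.66)/(1.49−0.66) = 0.8434 for the latter.
At expiry t=2: V(2,0)=-61.0768, V(2,1)=-21.6352, V(2,2)=67.4072
(1,0): S=47.5200. Δ = (V_up−V_dn)/(S_up−S_dn) = (-21.6352−-61.0768)/(70.8048−31.3632) = 1.0000. V = [p*·-21.6352 + (1−p*)·-61.0768]/1.36 = -20.4506. B = V − Δ·S = -67.9706.
(1,1): S=107.2800. Δ = (V_up−V_dn)/(S_up−S_dn) = (67.4072−-21.6352)/(159.8472−70.8048) = 1.0000. V = [p*·67.4072 + (1−p*)·-21.6352]/1.36 = 39.3094. B = V − Δ·S = -67.9706.
(0,0): S=72.0000. Δ = (V_up−V_dn)/(S_up−S_dn) = (39.3094−-20.4506)/(107.2800−47.5200) = 1.0000. V = [p*·39.3094 + (1−p*)·-20.4506]/1.36 = 22.0216. B = V − Δ·S = -49.9784.
The time-0 hedge costs 22.0216, which is the no-arbitrage price.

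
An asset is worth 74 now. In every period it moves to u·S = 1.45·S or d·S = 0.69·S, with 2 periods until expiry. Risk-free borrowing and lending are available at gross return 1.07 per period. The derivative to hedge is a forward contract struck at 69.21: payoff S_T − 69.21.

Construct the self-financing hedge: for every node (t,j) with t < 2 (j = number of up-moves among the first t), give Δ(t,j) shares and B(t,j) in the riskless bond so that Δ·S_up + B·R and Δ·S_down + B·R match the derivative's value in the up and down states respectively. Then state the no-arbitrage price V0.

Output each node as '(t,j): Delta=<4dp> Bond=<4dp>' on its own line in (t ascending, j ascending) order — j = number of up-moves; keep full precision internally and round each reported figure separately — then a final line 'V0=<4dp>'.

(0,0): Delta=1.0000 Bond=-60.4507
(1,0): Delta=1.0000 Bond=-64.6822
(1,1): Delta=1.0000 Bond=-64.6822
V0=13.5493

Under the risk-neutral measure, an up-move has probability p* = (R−d)/(u−d) = 0.5000 and values discount at R = 1.07.
Terminal values V(2,·): V(2,0)=-33.9786, V(2,1)=4.8270, V(2,2)=86.3750
Node (1,0) S=51.0600: V=(p*·4.8270+(1−p*)·-33.9786)/1.07=-13.6222; Δ=(4.8270−-33.9786)/(74.0370−35.2314)=1.0000; B=V−Δ·S=-64.6822
Node (1,1) S=107.3000: V=(p*·86.3750+(1−p*)·4.8270)/1.07=42.6178; Δ=(86.3750−4.8270)/(155.5850−74.0370)=1.0000; B=V−Δ·S=-64.6822
Node (0,0) S=74.0000: V=(p*·42.6178+(1−p*)·-13.6222)/1.07=13.5493; Δ=(42.6178−-13.6222)/(107.3000−51.0600)=1.0000; B=V−Δ·S=-60.4507
The time-0 hedge costs 13.5493, which is the no-arbitrage price.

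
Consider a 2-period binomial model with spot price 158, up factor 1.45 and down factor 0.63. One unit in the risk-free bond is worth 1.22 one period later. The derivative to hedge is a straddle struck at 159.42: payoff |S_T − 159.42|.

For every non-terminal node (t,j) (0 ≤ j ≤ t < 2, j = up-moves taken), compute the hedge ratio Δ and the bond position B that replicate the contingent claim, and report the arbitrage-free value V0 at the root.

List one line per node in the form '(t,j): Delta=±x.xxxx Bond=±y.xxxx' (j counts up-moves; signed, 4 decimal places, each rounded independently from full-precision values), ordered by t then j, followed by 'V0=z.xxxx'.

(0,0): Delta=0.5730 Bond=-21.2299
(1,0): Delta=-1.0000 Bond=130.6721
(1,1): Delta=0.8394 Bond=-86.9373
V0=69.2981

Since d<R<u, set p* = (R−d)/(u−d) = 0.7195; price each node as the discounted p*-expectation of its children.
Terminal values V(2,·): V(2,0)=96.7098, V(2,1)=15.0870, V(2,2)=172.7750
(1,0): S=99.5400. Δ = (V_up−V_dn)/(S_up−S_dn) = (15.0870−96.7098)/(144.3330−62.7102) = -1.0000. V = [p*·15.0870 + (1−p*)·96.7098]/1.22 = 31.1321. B = V − Δ·S = 130.6721.
(1,1): S=229.1000. Δ = (V_up−V_dn)/(S_up−S_dn) = (172.7750−15.0870)/(332.1950−144.3330) = 0.8394. V = [p*·172.7750 + (1−p*)·15.0870]/1.22 = 105.3651. B = V − Δ·S = -86.9373.
(0,0): S=158.0000. Δ = (V_up−V_dn)/(S_up−S_dn) = (105.3651−31.1321)/(229.1000−99.5400) = 0.5730. V = [p*·105.3651 + (1−p*)·31.1321]/1.22 = 69.2981. B = V − Δ·S = -21.2299.
Check: Δ(0,0)·S0 + B(0,0) = 69.2981 = V0.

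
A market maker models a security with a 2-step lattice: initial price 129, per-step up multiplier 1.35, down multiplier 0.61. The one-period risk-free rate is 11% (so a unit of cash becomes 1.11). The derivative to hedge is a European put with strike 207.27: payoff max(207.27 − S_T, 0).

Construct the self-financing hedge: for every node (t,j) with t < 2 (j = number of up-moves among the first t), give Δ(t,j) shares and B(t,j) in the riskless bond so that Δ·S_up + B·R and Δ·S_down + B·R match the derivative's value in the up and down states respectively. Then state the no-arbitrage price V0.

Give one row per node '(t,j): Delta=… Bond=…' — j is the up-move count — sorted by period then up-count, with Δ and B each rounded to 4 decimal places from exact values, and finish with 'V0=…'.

(0,0): Delta=-0.8225 Bond=155.6432
(1,0): Delta=-1.0000 Bond=186.7297
(1,1): Delta=-0.7840 Bond=166.0604
V0=49.5379

Risk-neutral probability p* = (R−d)/(u−d) = (1.11−0.61)/(1.35−0.61) = 0.6757.
Terminal payoffs: V(2,0)=159.2691, V(2,1)=101.0385, V(2,2)=0.0000
Node (1,0) S=78.6900: V=(p*·101.0385+(1−p*)·159.2691)/1.11=108.0397; Δ=(101.0385−159.2691)/(106.2315−48.0009)=-1.0000; B=V−Δ·S=186.7297
Node (1,1) S=174.1500: V=(p*·0.0000+(1−p*)·101.0385)/1.11=29.5218; Δ=(0.0000−101.0385)/(235.1025−106.2315)=-0.7840; B=V−Δ·S=166.0604
Node (0,0) S=129.0000: V=(p*·29.5218+(1−p*)·108.0397)/1.11=49.5379; Δ=(29.5218−108.0397)/(174.1500−78.6900)=-0.8225; B=V−Δ·S=155.6432
Root portfolio cost Δ·129+B reproduces V0=49.5379.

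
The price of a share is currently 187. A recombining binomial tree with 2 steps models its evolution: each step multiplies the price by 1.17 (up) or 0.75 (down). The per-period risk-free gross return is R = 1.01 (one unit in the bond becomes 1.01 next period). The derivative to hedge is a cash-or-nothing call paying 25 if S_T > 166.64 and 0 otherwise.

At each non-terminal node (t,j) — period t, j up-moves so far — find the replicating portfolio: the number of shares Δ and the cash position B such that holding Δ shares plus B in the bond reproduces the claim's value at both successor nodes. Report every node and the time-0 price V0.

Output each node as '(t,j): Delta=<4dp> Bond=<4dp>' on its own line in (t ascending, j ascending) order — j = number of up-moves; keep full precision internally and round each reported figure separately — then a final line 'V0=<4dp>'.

Risk-neutral probability p* = (R−d)/(u−d) = (1.01−0.75)/(1.17−0.75) = 0.6190.
Terminal payoffs: V(2,0)=0.0000, V(2,1)=0.0000, V(2,2)=25.0000
(1,0): S=140.2500. Δ = (V_up−V_dn)/(S_up−S_dn) = (0.0000−0.0000)/(164.0925−105.1875) = 0.0000. V = [p*·0.0000 + (1−p*)·0.0000]/1.01 = 0.0000. B = V − Δ·S = 0.0000.
(1,1): S=218.7900. Δ = (V_up−V_dn)/(S_up−S_dn) = (25.0000−0.0000)/(255.9843−164.0925) = 0.2721. V = [p*·25.0000 + (1−p*)·0.0000]/1.01 = 15.3230. B = V − Δ·S = -44.2008.
(0,0): S=187.0000. Δ = (V_up−V_dn)/(S_up−S_dn) = (15.3230−0.0000)/(218.7900−140.2500) = 0.1951. V = [p*·15.3230 + (1−p*)·0.0000]/1.01 = 9.3917. B = V − Δ·S = -27.0915.
Root portfolio cost Δ·187+B reproduces V0=9.3917.

(0,0): Delta=0.1951 Bond=-27.0915
(1,0): Delta=0.0000 Bond=0.0000
(1,1): Delta=0.2721 Bond=-44.2008
V0=9.3917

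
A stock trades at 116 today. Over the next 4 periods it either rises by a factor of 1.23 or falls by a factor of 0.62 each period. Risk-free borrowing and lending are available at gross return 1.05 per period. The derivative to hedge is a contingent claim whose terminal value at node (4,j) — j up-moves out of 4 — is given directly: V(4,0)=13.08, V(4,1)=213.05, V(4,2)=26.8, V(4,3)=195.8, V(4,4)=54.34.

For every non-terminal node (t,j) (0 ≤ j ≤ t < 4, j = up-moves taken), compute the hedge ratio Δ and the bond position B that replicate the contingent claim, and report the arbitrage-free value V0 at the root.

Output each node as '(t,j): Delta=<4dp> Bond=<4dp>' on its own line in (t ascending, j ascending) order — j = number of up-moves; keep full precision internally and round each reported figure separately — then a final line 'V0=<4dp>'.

(0,0): Delta=-0.0533 Bond=102.3277
(1,0): Delta=0.4943 Bond=68.0618
(1,1): Delta=-0.1689 Bond=123.9296
(2,0): Delta=-2.5309 Bond=206.3591
(2,1): Delta=1.1326 Bond=14.9976
(2,2): Delta=-0.4435 Bond=178.3195
(3,0): Delta=11.8577 Bond=-181.1126
(3,1): Delta=-5.5670 Bond=383.1936
(3,2): Delta=2.5462 Bond=-138.0671
(3,3): Delta=-1.0743 Bond=323.4086
V0=96.1426

Since d<R<u, set p* = (R−d)/(u−d) = 0.7049; price each node as the discounted p*-expectation of its children.
Terminal values V(4,·): V(4,0)=13.0800, V(4,1)=213.0500, V(4,2)=26.8000, V(4,3)=195.8000, V(4,4)=54.3400
  t=3,j=0: stock 27.6460 → up 34.0046 (V=213.0500), down 17.1405 (V=13.0800). Price 146.7071; hedge Δ=11.8577, bond B=-181.1126.
  t=3,j=1: stock 54.8462 → up 67.4608 (V=26.8000), down 34.0046 (V=213.0500). Price 77.8657; hedge Δ=-5.5670, bond B=383.1936.
  t=3,j=2: stock 108.8078 → up 133.8336 (V=195.8000), down 67.4608 (V=26.8000). Price 138.9820; hedge Δ=2.5462, bond B=-138.0671.
  t=3,j=3: stock 215.8606 → up 265.5085 (V=54.3400), down 133.8336 (V=195.8000). Price 91.5069; hedge Δ=-1.0743, bond B=323.4086.
  t=2,j=0: stock 44.5904 → up 54.8462 (V=77.8657), down 27.6460 (V=146.7071). Price 93.5044; hedge Δ=-2.5309, bond B=206.3591.
  t=2,j=1: stock 88.4616 → up 108.8078 (V=138.9820), down 54.8462 (V=77.8657). Price 115.1883; hedge Δ=1.1326, bond B=14.9976.
  t=2,j=2: stock 175.4964 → up 215.8606 (V=91.5069), down 108.8078 (V=138.9820). Price 100.4914; hedge Δ=-0.4435, bond B=178.3195.
  t=1,j=0: stock 71.9200 → up 88.4616 (V=115.1883), down 44.5904 (V=93.5044). Price 103.6093; hedge Δ=0.4943, bond B=68.0618.
  t=1,j=1: stock 142.6800 → up 175.4964 (V=100.4914), down 88.4616 (V=115.1883). Price 99.8364; hedge Δ=-0.1689, bond B=123.9296.
  t=0,j=0: stock 116.0000 → up 142.6800 (V=99.8364), down 71.9200 (V=103.6093). Price 96.1426; hedge Δ=-0.0533, bond B=102.3277.
Check: Δ(0,0)·S0 + B(0,0) = 96.1426 = V0.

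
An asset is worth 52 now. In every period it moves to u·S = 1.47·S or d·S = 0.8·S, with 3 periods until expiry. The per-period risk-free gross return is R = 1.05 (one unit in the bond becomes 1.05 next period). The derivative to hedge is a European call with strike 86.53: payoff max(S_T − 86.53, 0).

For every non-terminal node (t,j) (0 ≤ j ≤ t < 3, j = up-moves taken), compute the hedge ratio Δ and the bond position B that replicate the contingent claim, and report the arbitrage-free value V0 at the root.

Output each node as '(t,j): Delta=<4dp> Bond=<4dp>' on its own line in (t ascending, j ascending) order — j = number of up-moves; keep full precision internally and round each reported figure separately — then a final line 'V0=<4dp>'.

No-arbitrage ⇒ martingale measure with p* = (R−d)/(u−d) = 0.3731.
Payoff layer (t=3): V(3,0)=0.0000, V(3,1)=0.0000, V(3,2)=3.3634, V(3,3)=78.6492
  t=2,j=0: stock 33.2800 → up 48.9216 (V=0.0000), down 26.6240 (V=0.0000). Price 0.0000; hedge Δ=0.0000, bond B=0.0000.
  t=2,j=1: stock 61.1520 → up 89.8934 (V=3.3634), down 48.9216 (V=0.0000). Price 1.1953; hedge Δ=0.0821, bond B=-3.8248.
  t=2,j=2: stock 112.3668 → up 165.1792 (V=78.6492), down 89.8934 (V=3.3634). Price 29.9573; hedge Δ=1.0000, bond B=-82.4095.
  t=1,j=0: stock 41.6000 → up 61.1520 (V=1.1953), down 33.2800 (V=0.0000). Price 0.4248; hedge Δ=0.0429, bond B=-1.3592.
  t=1,j=1: stock 76.4400 → up 112.3668 (V=29.9573), down 61.1520 (V=1.1953). Price 11.3594; hedge Δ=0.5616, bond B=-31.5690.
  t=0,j=0: stock 52.0000 → up 76.4400 (V=11.3594), down 41.6000 (V=0.4248). Price 4.2903; hedge Δ=0.3139, bond B=-12.0300.
Check: Δ(0,0)·S0 + B(0,0) = 4.2903 = V0.

(0,0): Delta=0.3139 Bond=-12.0300
(1,0): Delta=0.0429 Bond=-1.3592
(1,1): Delta=0.5616 Bond=-31.5690
(2,0): Delta=0.0000 Bond=0.0000
(2,1): Delta=0.0821 Bond=-3.8248
(2,2): Delta=1.0000 Bond=-82.4095
V0=4.2903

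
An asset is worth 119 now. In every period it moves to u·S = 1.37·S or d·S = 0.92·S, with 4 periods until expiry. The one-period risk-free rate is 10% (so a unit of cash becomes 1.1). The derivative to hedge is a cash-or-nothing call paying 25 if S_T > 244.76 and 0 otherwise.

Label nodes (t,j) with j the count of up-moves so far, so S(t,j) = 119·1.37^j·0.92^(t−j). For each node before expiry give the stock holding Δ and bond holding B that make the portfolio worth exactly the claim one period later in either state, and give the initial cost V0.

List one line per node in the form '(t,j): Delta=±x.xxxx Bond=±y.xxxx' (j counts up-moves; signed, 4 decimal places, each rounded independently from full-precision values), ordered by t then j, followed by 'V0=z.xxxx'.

(0,0): Delta=0.1010 Bond=-8.9611
(1,0): Delta=0.0671 Bond=-6.1441
(1,1): Delta=0.1352 Bond=-15.4270
(2,0): Delta=0.0000 Bond=0.0000
(2,1): Delta=0.1347 Bond=-16.8962
(2,2): Delta=0.1357 Bond=-17.0799
(3,0): Delta=0.0000 Bond=0.0000
(3,1): Delta=0.0000 Bond=0.0000
(3,2): Delta=0.2704 Bond=-46.4646
(3,3): Delta=0.0000 Bond=22.7273
V0=3.0599

Under the risk-neutral measure, an up-move has probability p* = (R−d)/(u−d) = 0.4000 and values discount at R = 1.1.
Payoff layer (t=4): V(4,0)=0.0000, V(4,1)=0.0000, V(4,2)=0.0000, V(4,3)=25.0000, V(4,4)=25.0000
(3,0): S=92.6639. Δ = (V_up−V_dn)/(S_up−S_dn) = (0.0000−0.0000)/(126.9495−85.2508) = 0.0000. V = [p*·0.0000 + (1−p*)·0.0000]/1.1 = 0.0000. B = V − Δ·S = 0.0000.
(3,1): S=137.9886. Δ = (V_up−V_dn)/(S_up−S_dn) = (0.0000−0.0000)/(189.0444−126.9495) = 0.0000. V = [p*·0.0000 + (1−p*)·0.0000]/1.1 = 0.0000. B = V − Δ·S = 0.0000.
(3,2): S=205.4830. Δ = (V_up−V_dn)/(S_up−S_dn) = (25.0000−0.0000)/(281.5117−189.0444) = 0.2704. V = [p*·25.0000 + (1−p*)·0.0000]/1.1 = 9.0909. B = V − Δ·S = -46.4646.
(3,3): S=305.9910. Δ = (V_up−V_dn)/(S_up−S_dn) = (25.0000−25.0000)/(419.2077−281.5117) = 0.0000. V = [p*·25.0000 + (1−p*)·25.0000]/1.1 = 22.7273. B = V − Δ·S = 22.7273.
(2,0): S=100.7216. Δ = (V_up−V_dn)/(S_up−S_dn) = (0.0000−0.0000)/(137.9886−92.6639) = 0.0000. V = [p*·0.0000 + (1−p*)·0.0000]/1.1 = 0.0000. B = V − Δ·S = 0.0000.
(2,1): S=149.9876. Δ = (V_up−V_dn)/(S_up−S_dn) = (9.0909−0.0000)/(205.4830−137.9886) = 0.1347. V = [p*·9.0909 + (1−p*)·0.0000]/1.1 = 3.3058. B = V − Δ·S = -16.8962.
(2,2): S=223.3511. Δ = (V_up−V_dn)/(S_up−S_dn) = (22.7273−9.0909)/(305.9910−205.4830) = 0.1357. V = [p*·22.7273 + (1−p*)·9.0909]/1.1 = 13.2231. B = V − Δ·S = -17.0799.
(1,0): S=109.4800. Δ = (V_up−V_dn)/(S_up−S_dn) = (3.3058−0.0000)/(149.9876−100.7216) = 0.0671. V = [p*·3.3058 + (1−p*)·0.0000]/1.1 = 1.2021. B = V − Δ·S = -6.1441.
(1,1): S=163.0300. Δ = (V_up−V_dn)/(S_up−S_dn) = (13.2231−3.3058)/(223.3511−149.9876) = 0.1352. V = [p*·13.2231 + (1−p*)·3.3058]/1.1 = 6.6116. B = V − Δ·S = -15.4270.
(0,0): S=119.0000. Δ = (V_up−V_dn)/(S_up−S_dn) = (6.6116−1.2021)/(163.0300−109.4800) = 0.1010. V = [p*·6.6116 + (1−p*)·1.2021]/1.1 = 3.0599. B = V − Δ·S = -8.9611.
Root portfolio cost Δ·119+B reproduces V0=3.0599.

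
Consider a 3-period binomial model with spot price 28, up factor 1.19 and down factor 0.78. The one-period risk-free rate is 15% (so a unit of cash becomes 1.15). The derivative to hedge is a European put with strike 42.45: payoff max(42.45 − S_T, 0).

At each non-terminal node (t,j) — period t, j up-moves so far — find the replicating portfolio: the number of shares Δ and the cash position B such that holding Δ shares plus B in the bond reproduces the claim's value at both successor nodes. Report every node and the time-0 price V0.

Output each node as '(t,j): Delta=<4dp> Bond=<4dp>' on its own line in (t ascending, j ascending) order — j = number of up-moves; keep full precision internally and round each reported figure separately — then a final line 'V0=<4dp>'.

(0,0): Delta=-0.7460 Bond=23.0885
(1,0): Delta=-1.0000 Bond=32.0983
(1,1): Delta=-0.7280 Bond=25.9522
(2,0): Delta=-1.0000 Bond=36.9130
(2,1): Delta=-1.0000 Bond=36.9130
(2,2): Delta=-0.7088 Bond=29.0809
V0=2.1994

Risk-neutral probability p* = (R−d)/(u−d) = (1.15−0.78)/(1.19−0.78) = 0.9024.
Payoff layer (t=3): V(3,0)=29.1625, V(3,1)=22.1781, V(3,2)=11.5224, V(3,3)=0.0000
Node (2,0) S=17.0352: V=(p*·22.1781+(1−p*)·29.1625)/1.15=19.8778; Δ=(22.1781−29.1625)/(20.2719−13.2875)=-1.0000; B=V−Δ·S=36.9130
Node (2,1) S=25.9896: V=(p*·11.5224+(1−p*)·22.1781)/1.15=10.9234; Δ=(11.5224−22.1781)/(30.9276−20.2719)=-1.0000; B=V−Δ·S=36.9130
Node (2,2) S=39.6508: V=(p*·0.0000+(1−p*)·11.5224)/1.15=0.9775; Δ=(0.0000−11.5224)/(47.1845−30.9276)=-0.7088; B=V−Δ·S=29.0809
Node (1,0) S=21.8400: V=(p*·10.9234+(1−p*)·19.8778)/1.15=10.2583; Δ=(10.9234−19.8778)/(25.9896−17.0352)=-1.0000; B=V−Δ·S=32.0983
Node (1,1) S=33.3200: V=(p*·0.9775+(1−p*)·10.9234)/1.15=1.6938; Δ=(0.9775−10.9234)/(39.6508−25.9896)=-0.7280; B=V−Δ·S=25.9522
Node (0,0) S=28.0000: V=(p*·1.6938+(1−p*)·10.2583)/1.15=2.1994; Δ=(1.6938−10.2583)/(33.3200−21.8400)=-0.7460; B=V−Δ·S=23.0885
Check: Δ(0,0)·S0 + B(0,0) = 2.1994 = V0.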